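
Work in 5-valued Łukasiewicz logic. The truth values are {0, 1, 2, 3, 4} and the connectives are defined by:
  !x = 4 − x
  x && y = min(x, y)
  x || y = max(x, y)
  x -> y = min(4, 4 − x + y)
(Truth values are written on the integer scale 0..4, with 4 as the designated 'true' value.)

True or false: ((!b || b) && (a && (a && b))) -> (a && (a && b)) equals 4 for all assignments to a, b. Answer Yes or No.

Yes

At a = 3, b = 1, for instance:
!b = !1 = 3
!b || b = 3 || 1 = 3
a && b = 3 && 1 = 1
a && (a && b) = 3 && 1 = 1
(!b || b) && (a && (a && b)) = 3 && 1 = 1
((!b || b) && (a && (a && b))) -> (a && (a && b)) = 1 -> 1 = 4
and checking the remaining 24 assignments likewise gives ≥ 4 in every case.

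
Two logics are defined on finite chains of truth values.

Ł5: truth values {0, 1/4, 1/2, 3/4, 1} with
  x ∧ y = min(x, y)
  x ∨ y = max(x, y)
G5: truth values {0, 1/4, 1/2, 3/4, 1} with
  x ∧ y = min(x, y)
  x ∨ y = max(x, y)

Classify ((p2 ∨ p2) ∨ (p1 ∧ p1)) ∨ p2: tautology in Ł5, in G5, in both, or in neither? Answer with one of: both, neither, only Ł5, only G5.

neither

In Ł5: at p1 = 0, p2 = 0 the value is 0 — not a tautology.
In G5: at p1 = 0, p2 = 0 the value is 0 — not a tautology.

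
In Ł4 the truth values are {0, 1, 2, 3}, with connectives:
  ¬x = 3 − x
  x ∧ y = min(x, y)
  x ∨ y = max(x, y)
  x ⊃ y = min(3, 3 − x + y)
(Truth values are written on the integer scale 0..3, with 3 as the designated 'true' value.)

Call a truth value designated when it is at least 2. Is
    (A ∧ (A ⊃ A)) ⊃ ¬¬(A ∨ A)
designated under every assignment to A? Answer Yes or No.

A = 0 ↦ 3
A = 1 ↦ 3
A = 2 ↦ 3
A = 3 ↦ 3
Every assignment gives a value ≥ 2.

Yes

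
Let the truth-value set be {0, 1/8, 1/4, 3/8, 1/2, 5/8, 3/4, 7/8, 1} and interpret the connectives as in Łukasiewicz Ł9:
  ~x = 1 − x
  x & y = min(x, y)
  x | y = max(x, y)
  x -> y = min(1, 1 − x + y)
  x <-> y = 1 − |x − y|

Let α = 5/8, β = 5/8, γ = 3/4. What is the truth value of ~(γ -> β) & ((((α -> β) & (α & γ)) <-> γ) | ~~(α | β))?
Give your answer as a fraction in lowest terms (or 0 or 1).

1/8

γ -> β = 3/4 -> 5/8 = 7/8
~(γ -> β) = ~7/8 = 1/8
α -> β = 5/8 -> 5/8 = 1
α & γ = 5/8 & 3/4 = 5/8
(α -> β) & (α & γ) = 1 & 5/8 = 5/8
((α -> β) & (α & γ)) <-> γ = 5/8 <-> 3/4 = 7/8
α | β = 5/8 | 5/8 = 5/8
~(α | β) = ~5/8 = 3/8
~~(α | β) = ~3/8 = 5/8
(((α -> β) & (α & γ)) <-> γ) | ~~(α | β) = 7/8 | 5/8 = 7/8
~(γ -> β) & ((((α -> β) & (α & γ)) <-> γ) | ~~(α | β)) = 1/8 & 7/8 = 1/8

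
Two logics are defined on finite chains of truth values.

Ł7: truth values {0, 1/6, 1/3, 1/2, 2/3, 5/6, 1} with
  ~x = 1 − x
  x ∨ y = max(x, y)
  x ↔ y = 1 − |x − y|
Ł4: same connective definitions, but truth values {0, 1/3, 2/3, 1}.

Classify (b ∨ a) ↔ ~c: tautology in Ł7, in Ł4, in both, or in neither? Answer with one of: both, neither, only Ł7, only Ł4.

neither

In Ł7: at a = 0, b = 0, c = 0 the value is 0 — not a tautology.
In Ł4: at a = 0, b = 0, c = 0 the value is 0 — not a tautology.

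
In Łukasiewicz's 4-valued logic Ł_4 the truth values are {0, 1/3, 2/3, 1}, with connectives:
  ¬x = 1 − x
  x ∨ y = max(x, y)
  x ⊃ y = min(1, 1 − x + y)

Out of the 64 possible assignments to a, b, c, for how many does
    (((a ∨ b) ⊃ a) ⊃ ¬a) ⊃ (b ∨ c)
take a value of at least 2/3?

59

value 1: 47 assignments (counts)
value 2/3: 12 assignments (counts)
value 1/3: 4 assignments
value 0: 1 assignment
So 59 of the 64 assignments meet the threshold.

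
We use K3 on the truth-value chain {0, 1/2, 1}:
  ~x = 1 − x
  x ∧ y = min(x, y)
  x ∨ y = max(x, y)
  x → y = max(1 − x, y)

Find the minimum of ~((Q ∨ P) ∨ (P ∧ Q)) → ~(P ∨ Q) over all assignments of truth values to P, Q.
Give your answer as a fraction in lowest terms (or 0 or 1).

1/2

Take P = 0, Q = 1/2:
Q ∨ P = 1/2 ∨ 0 = 1/2
P ∧ Q = 0 ∧ 1/2 = 0
(Q ∨ P) ∨ (P ∧ Q) = 1/2 ∨ 0 = 1/2
~((Q ∨ P) ∨ (P ∧ Q)) = ~1/2 = 1/2
P ∨ Q = 0 ∨ 1/2 = 1/2
~(P ∨ Q) = ~1/2 = 1/2
~((Q ∨ P) ∨ (P ∧ Q)) → ~(P ∨ Q) = 1/2 → 1/2 = 1/2
No assignment yields a value below 1/2, so this is the minimum.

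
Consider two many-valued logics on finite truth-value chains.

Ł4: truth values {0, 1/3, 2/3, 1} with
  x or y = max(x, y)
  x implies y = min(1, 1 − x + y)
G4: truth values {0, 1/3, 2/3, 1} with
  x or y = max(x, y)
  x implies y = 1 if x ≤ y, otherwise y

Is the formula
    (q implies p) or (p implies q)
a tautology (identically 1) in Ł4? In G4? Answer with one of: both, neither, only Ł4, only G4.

both

In Ł4: every assignment gives 1 — tautology.
In G4: every assignment gives 1 — tautology.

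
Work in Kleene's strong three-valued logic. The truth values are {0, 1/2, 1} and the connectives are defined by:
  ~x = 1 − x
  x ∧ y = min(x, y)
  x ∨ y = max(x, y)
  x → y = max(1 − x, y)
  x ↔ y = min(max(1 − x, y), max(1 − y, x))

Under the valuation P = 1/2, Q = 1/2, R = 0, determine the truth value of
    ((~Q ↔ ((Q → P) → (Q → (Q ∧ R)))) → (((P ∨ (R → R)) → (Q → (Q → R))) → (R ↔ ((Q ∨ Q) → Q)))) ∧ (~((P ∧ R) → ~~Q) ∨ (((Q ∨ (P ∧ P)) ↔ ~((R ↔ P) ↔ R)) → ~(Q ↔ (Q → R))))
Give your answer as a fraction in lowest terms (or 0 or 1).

~Q = ~1/2 = 1/2
Q → P = 1/2 → 1/2 = 1/2
Q ∧ R = 1/2 ∧ 0 = 0
Q → (Q ∧ R) = 1/2 → 0 = 1/2
(Q → P) → (Q → (Q ∧ R)) = 1/2 → 1/2 = 1/2
~Q ↔ ((Q → P) → (Q → (Q ∧ R))) = 1/2 ↔ 1/2 = 1/2
R → R = 0 → 0 = 1
P ∨ (R → R) = 1/2 ∨ 1 = 1
Q → R = 1/2 → 0 = 1/2
Q → (Q → R) = 1/2 → 1/2 = 1/2
(P ∨ (R → R)) → (Q → (Q → R)) = 1 → 1/2 = 1/2
Q ∨ Q = 1/2 ∨ 1/2 = 1/2
(Q ∨ Q) → Q = 1/2 → 1/2 = 1/2
R ↔ ((Q ∨ Q) → Q) = 0 ↔ 1/2 = 1/2
((P ∨ (R → R)) → (Q → (Q → R))) → (R ↔ ((Q ∨ Q) → Q)) = 1/2 → 1/2 = 1/2
(~Q ↔ ((Q → P) → (Q → (Q ∧ R)))) → (((P ∨ (R → R)) → (Q → (Q → R))) → (R ↔ ((Q ∨ Q) → Q))) = 1/2 → 1/2 = 1/2
P ∧ R = 1/2 ∧ 0 = 0
~Q = ~1/2 = 1/2
~~Q = ~1/2 = 1/2
(P ∧ R) → ~~Q = 0 → 1/2 = 1
~((P ∧ R) → ~~Q) = ~1 = 0
P ∧ P = 1/2 ∧ 1/2 = 1/2
Q ∨ (P ∧ P) = 1/2 ∨ 1/2 = 1/2
R ↔ P = 0 ↔ 1/2 = 1/2
(R ↔ P) ↔ R = 1/2 ↔ 0 = 1/2
~((R ↔ P) ↔ R) = ~1/2 = 1/2
(Q ∨ (P ∧ P)) ↔ ~((R ↔ P) ↔ R) = 1/2 ↔ 1/2 = 1/2
Q → R = 1/2 → 0 = 1/2
Q ↔ (Q → R) = 1/2 ↔ 1/2 = 1/2
~(Q ↔ (Q → R)) = ~1/2 = 1/2
((Q ∨ (P ∧ P)) ↔ ~((R ↔ P) ↔ R)) → ~(Q ↔ (Q → R)) = 1/2 → 1/2 = 1/2
~((P ∧ R) → ~~Q) ∨ (((Q ∨ (P ∧ P)) ↔ ~((R ↔ P) ↔ R)) → ~(Q ↔ (Q → R))) = 0 ∨ 1/2 = 1/2
((~Q ↔ ((Q → P) → (Q → (Q ∧ R)))) → (((P ∨ (R → R)) → (Q → (Q → R))) → (R ↔ ((Q ∨ Q) → Q)))) ∧ (~((P ∧ R) → ~~Q) ∨ (((Q ∨ (P ∧ P)) ↔ ~((R ↔ P) ↔ R)) → ~(Q ↔ (Q → R)))) = 1/2 ∧ 1/2 = 1/2

1/2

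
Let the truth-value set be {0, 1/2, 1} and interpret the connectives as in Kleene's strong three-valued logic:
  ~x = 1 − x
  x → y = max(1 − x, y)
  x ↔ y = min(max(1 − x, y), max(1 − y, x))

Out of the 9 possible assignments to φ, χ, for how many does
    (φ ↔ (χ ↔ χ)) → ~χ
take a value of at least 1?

φ = 0, χ = 0 ↦ 1  ≥
φ = 0, χ = 1/2 ↦ 1/2  <
φ = 0, χ = 1 ↦ 1  ≥
φ = 1/2, χ = 0 ↦ 1  ≥
φ = 1/2, χ = 1/2 ↦ 1/2  <
φ = 1/2, χ = 1 ↦ 1/2  <
φ = 1, χ = 0 ↦ 1  ≥
φ = 1, χ = 1/2 ↦ 1/2  <
φ = 1, χ = 1 ↦ 0  <
So 4 of the 9 assignments meet the threshold.

4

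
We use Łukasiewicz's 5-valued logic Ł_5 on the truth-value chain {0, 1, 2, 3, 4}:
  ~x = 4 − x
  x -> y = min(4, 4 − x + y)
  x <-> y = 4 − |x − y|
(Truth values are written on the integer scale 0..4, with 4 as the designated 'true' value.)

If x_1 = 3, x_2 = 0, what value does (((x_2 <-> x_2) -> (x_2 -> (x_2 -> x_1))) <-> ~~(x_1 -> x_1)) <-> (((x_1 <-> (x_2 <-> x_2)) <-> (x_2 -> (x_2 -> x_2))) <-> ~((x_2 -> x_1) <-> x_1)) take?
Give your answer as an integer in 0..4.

x_2 <-> x_2 = 0 <-> 0 = 4
x_2 -> x_1 = 0 -> 3 = 4
x_2 -> (x_2 -> x_1) = 0 -> 4 = 4
(x_2 <-> x_2) -> (x_2 -> (x_2 -> x_1)) = 4 -> 4 = 4
x_1 -> x_1 = 3 -> 3 = 4
~(x_1 -> x_1) = ~4 = 0
~~(x_1 -> x_1) = ~0 = 4
((x_2 <-> x_2) -> (x_2 -> (x_2 -> x_1))) <-> ~~(x_1 -> x_1) = 4 <-> 4 = 4
x_2 <-> x_2 = 0 <-> 0 = 4
x_1 <-> (x_2 <-> x_2) = 3 <-> 4 = 3
x_2 -> x_2 = 0 -> 0 = 4
x_2 -> (x_2 -> x_2) = 0 -> 4 = 4
(x_1 <-> (x_2 <-> x_2)) <-> (x_2 -> (x_2 -> x_2)) = 3 <-> 4 = 3
x_2 -> x_1 = 0 -> 3 = 4
(x_2 -> x_1) <-> x_1 = 4 <-> 3 = 3
~((x_2 -> x_1) <-> x_1) = ~3 = 1
((x_1 <-> (x_2 <-> x_2)) <-> (x_2 -> (x_2 -> x_2))) <-> ~((x_2 -> x_1) <-> x_1) = 3 <-> 1 = 2
(((x_2 <-> x_2) -> (x_2 -> (x_2 -> x_1))) <-> ~~(x_1 -> x_1)) <-> (((x_1 <-> (x_2 <-> x_2)) <-> (x_2 -> (x_2 -> x_2))) <-> ~((x_2 -> x_1) <-> x_1)) = 4 <-> 2 = 2

2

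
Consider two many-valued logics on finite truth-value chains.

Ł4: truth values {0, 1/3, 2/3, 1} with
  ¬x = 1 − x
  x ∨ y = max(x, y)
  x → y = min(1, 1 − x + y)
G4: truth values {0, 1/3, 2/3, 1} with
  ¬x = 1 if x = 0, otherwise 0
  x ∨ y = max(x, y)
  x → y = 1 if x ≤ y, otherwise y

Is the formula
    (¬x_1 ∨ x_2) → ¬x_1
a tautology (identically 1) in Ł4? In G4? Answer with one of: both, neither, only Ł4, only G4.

In Ł4: at x_1 = 1/3, x_2 = 1 the value is 2/3 — not a tautology.
In G4: at x_1 = 1/3, x_2 = 1/3 the value is 0 — not a tautology.

neither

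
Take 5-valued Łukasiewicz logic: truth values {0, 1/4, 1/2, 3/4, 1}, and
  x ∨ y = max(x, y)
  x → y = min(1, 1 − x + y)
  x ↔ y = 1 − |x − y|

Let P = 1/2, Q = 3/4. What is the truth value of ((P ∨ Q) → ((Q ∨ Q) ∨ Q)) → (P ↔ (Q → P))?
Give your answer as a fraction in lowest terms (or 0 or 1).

P ∨ Q = 1/2 ∨ 3/4 = 3/4
Q ∨ Q = 3/4 ∨ 3/4 = 3/4
(Q ∨ Q) ∨ Q = 3/4 ∨ 3/4 = 3/4
(P ∨ Q) → ((Q ∨ Q) ∨ Q) = 3/4 → 3/4 = 1
Q → P = 3/4 → 1/2 = 3/4
P ↔ (Q → P) = 1/2 ↔ 3/4 = 3/4
((P ∨ Q) → ((Q ∨ Q) ∨ Q)) → (P ↔ (Q → P)) = 1 → 3/4 = 3/4

3/4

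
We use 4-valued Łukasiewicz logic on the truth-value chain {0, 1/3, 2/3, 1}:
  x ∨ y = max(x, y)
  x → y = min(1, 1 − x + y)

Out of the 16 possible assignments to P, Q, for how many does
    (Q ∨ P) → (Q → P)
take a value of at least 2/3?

P = 0, Q = 0 ↦ 1  ≥
P = 0, Q = 1/3 ↦ 1  ≥
P = 0, Q = 2/3 ↦ 2/3  ≥
P = 0, Q = 1 ↦ 0  <
P = 1/3, Q = 0 ↦ 1  ≥
P = 1/3, Q = 1/3 ↦ 1  ≥
P = 1/3, Q = 2/3 ↦ 1  ≥
P = 1/3, Q = 1 ↦ 1/3  <
P = 2/3, Q = 0 ↦ 1  ≥
P = 2/3, Q = 1/3 ↦ 1  ≥
P = 2/3, Q = 2/3 ↦ 1  ≥
P = 2/3, Q = 1 ↦ 2/3  ≥
P = 1, Q = 0 ↦ 1  ≥
P = 1, Q = 1/3 ↦ 1  ≥
P = 1, Q = 2/3 ↦ 1  ≥
P = 1, Q = 1 ↦ 1  ≥
So 14 of the 16 assignments meet the threshold.

14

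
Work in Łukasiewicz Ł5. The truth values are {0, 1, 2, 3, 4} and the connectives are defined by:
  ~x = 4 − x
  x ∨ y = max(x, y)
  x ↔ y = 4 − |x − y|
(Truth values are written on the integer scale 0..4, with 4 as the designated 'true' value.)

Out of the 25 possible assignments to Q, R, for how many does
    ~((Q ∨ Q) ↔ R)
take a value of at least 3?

value 4: 2 assignments (counts)
value 3: 4 assignments (counts)
value 2: 6 assignments
value 1: 8 assignments
value 0: 5 assignments
So 6 of the 25 assignments meet the threshold.

6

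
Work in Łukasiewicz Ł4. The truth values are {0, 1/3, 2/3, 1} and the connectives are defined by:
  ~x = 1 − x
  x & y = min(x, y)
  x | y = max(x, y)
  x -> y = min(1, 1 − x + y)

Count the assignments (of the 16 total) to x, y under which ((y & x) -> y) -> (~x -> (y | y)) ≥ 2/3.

13

x = 0, y = 0 ↦ 0  <
x = 0, y = 1/3 ↦ 1/3  <
x = 0, y = 2/3 ↦ 2/3  ≥
x = 0, y = 1 ↦ 1  ≥
x = 1/3, y = 0 ↦ 1/3  <
x = 1/3, y = 1/3 ↦ 2/3  ≥
x = 1/3, y = 2/3 ↦ 1  ≥
x = 1/3, y = 1 ↦ 1  ≥
x = 2/3, y = 0 ↦ 2/3  ≥
x = 2/3, y = 1/3 ↦ 1  ≥
x = 2/3, y = 2/3 ↦ 1  ≥
x = 2/3, y = 1 ↦ 1  ≥
x = 1, y = 0 ↦ 1  ≥
x = 1, y = 1/3 ↦ 1  ≥
x = 1, y = 2/3 ↦ 1  ≥
x = 1, y = 1 ↦ 1  ≥
So 13 of the 16 assignments meet the threshold.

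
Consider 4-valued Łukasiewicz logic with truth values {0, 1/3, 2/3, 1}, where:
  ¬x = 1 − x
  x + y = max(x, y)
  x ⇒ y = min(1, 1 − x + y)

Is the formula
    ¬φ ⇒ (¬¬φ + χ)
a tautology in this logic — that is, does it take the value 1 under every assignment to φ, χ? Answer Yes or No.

Counterexample: take φ = 0, χ = 0.
¬φ = ¬0 = 1
¬φ = ¬0 = 1
¬¬φ = ¬1 = 0
¬¬φ + χ = 0 + 0 = 0
¬φ ⇒ (¬¬φ + χ) = 1 ⇒ 0 = 0
This gives 0 ≠ 1.

No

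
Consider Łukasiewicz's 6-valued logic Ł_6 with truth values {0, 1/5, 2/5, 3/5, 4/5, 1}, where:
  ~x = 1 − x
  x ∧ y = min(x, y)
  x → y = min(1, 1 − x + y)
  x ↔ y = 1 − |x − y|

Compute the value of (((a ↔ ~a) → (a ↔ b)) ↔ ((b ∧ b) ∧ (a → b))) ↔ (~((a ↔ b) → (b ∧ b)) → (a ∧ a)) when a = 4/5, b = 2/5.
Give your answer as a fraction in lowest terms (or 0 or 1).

~a = ~4/5 = 1/5
a ↔ ~a = 4/5 ↔ 1/5 = 2/5
a ↔ b = 4/5 ↔ 2/5 = 3/5
(a ↔ ~a) → (a ↔ b) = 2/5 → 3/5 = 1
b ∧ b = 2/5 ∧ 2/5 = 2/5
a → b = 4/5 → 2/5 = 3/5
(b ∧ b) ∧ (a → b) = 2/5 ∧ 3/5 = 2/5
((a ↔ ~a) → (a ↔ b)) ↔ ((b ∧ b) ∧ (a → b)) = 1 ↔ 2/5 = 2/5
a ↔ b = 4/5 ↔ 2/5 = 3/5
b ∧ b = 2/5 ∧ 2/5 = 2/5
(a ↔ b) → (b ∧ b) = 3/5 → 2/5 = 4/5
~((a ↔ b) → (b ∧ b)) = ~4/5 = 1/5
a ∧ a = 4/5 ∧ 4/5 = 4/5
~((a ↔ b) → (b ∧ b)) → (a ∧ a) = 1/5 → 4/5 = 1
(((a ↔ ~a) → (a ↔ b)) ↔ ((b ∧ b) ∧ (a → b))) ↔ (~((a ↔ b) → (b ∧ b)) → (a ∧ a)) = 2/5 ↔ 1 = 2/5

2/5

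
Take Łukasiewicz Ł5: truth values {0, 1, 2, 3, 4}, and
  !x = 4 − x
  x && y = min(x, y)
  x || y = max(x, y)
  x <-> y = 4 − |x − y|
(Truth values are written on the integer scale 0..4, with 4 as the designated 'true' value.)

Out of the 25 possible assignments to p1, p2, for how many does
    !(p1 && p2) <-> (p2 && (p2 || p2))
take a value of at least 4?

5

value 4: 5 assignments (counts)
value 3: 4 assignments
value 2: 8 assignments
value 1: 2 assignments
value 0: 6 assignments
So 5 of the 25 assignments meet the threshold.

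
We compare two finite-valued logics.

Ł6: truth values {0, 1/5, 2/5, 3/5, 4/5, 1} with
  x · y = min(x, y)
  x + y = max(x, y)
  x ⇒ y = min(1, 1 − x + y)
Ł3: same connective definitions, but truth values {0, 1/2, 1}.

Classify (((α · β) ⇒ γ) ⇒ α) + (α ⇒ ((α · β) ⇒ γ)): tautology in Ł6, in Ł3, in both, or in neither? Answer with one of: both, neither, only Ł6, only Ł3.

In Ł6: every assignment gives 1 — tautology.
In Ł3: every assignment gives 1 — tautology.

both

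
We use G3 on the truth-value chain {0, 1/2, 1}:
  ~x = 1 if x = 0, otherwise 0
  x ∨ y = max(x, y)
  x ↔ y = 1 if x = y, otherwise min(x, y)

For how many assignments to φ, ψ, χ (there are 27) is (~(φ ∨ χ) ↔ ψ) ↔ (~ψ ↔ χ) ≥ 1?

value 1: 17 assignments (counts)
value 1/2: 4 assignments
value 0: 6 assignments
So 17 of the 27 assignments meet the threshold.

17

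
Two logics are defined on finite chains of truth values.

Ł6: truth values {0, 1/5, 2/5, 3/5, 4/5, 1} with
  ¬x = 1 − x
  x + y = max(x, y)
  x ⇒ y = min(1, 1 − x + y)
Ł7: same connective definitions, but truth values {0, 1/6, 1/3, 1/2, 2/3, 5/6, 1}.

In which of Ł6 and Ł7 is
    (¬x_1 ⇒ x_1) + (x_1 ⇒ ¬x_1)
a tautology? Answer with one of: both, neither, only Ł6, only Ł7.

In Ł6: every assignment gives 1 — tautology.
In Ł7: every assignment gives 1 — tautology.

both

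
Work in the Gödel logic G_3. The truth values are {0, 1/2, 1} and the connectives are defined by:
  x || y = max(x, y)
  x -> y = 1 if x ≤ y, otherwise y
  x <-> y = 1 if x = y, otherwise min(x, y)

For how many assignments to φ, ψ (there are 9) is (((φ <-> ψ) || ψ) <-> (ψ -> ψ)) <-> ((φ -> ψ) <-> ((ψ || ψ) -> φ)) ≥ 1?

φ = 0, ψ = 0 ↦ 1  ≥
φ = 0, ψ = 1/2 ↦ 0  <
φ = 0, ψ = 1 ↦ 0  <
φ = 1/2, ψ = 0 ↦ 1  ≥
φ = 1/2, ψ = 1/2 ↦ 1  ≥
φ = 1/2, ψ = 1 ↦ 1/2  <
φ = 1, ψ = 0 ↦ 1  ≥
φ = 1, ψ = 1/2 ↦ 1  ≥
φ = 1, ψ = 1 ↦ 1  ≥
So 6 of the 9 assignments meet the threshold.

6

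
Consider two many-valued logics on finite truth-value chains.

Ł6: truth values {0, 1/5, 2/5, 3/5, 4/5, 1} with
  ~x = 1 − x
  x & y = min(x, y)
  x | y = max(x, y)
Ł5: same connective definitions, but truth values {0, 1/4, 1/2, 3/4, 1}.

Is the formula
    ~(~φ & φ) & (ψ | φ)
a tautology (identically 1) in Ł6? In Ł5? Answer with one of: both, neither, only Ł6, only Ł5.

In Ł6: at φ = 0, ψ = 0 the value is 0 — not a tautology.
In Ł5: at φ = 0, ψ = 0 the value is 0 — not a tautology.

neither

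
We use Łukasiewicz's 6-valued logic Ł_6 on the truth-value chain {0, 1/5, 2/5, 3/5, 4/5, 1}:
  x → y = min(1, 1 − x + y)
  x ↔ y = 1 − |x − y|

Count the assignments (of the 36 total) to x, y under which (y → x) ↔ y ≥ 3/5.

16

value 1: 3 assignments (counts)
value 4/5: 7 assignments (counts)
value 3/5: 6 assignments (counts)
value 2/5: 7 assignments
value 1/5: 6 assignments
value 0: 7 assignments
So 16 of the 36 assignments meet the threshold.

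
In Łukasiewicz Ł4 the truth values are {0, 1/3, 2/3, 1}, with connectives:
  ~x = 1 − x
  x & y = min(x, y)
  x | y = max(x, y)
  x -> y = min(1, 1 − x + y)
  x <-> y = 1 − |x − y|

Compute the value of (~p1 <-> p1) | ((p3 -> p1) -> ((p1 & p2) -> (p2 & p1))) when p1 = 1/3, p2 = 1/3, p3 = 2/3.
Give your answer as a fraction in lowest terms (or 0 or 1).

1

~p1 = ~1/3 = 2/3
~p1 <-> p1 = 2/3 <-> 1/3 = 2/3
p3 -> p1 = 2/3 -> 1/3 = 2/3
p1 & p2 = 1/3 & 1/3 = 1/3
p2 & p1 = 1/3 & 1/3 = 1/3
(p1 & p2) -> (p2 & p1) = 1/3 -> 1/3 = 1
(p3 -> p1) -> ((p1 & p2) -> (p2 & p1)) = 2/3 -> 1 = 1
(~p1 <-> p1) | ((p3 -> p1) -> ((p1 & p2) -> (p2 & p1))) = 2/3 | 1 = 1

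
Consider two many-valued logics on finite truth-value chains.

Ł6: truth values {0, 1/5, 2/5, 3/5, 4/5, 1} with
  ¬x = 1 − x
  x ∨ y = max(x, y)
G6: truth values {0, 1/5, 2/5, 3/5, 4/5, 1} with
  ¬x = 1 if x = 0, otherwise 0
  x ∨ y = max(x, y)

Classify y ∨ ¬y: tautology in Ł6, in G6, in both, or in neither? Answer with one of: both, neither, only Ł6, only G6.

neither

In Ł6: at y = 1/5 the value is 4/5 — not a tautology.
In G6: at y = 1/5 the value is 1/5 — not a tautology.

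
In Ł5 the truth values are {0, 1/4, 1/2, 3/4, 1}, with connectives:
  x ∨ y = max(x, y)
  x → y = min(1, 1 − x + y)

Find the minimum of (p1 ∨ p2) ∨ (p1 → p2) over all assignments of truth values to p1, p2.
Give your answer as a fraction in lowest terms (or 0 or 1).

Take p1 = 1/2, p2 = 0:
p1 ∨ p2 = 1/2 ∨ 0 = 1/2
p1 → p2 = 1/2 → 0 = 1/2
(p1 ∨ p2) ∨ (p1 → p2) = 1/2 ∨ 1/2 = 1/2
No assignment yields a value below 1/2, so this is the minimum.

1/2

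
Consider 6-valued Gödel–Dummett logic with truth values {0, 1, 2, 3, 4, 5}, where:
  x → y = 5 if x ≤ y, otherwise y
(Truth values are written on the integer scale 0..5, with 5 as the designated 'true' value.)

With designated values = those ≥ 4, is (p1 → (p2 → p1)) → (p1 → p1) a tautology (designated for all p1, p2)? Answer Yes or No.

Yes

At p1 = 1, p2 = 4, for instance:
p2 → p1 = 4 → 1 = 1
p1 → (p2 → p1) = 1 → 1 = 5
p1 → p1 = 1 → 1 = 5
(p1 → (p2 → p1)) → (p1 → p1) = 5 → 5 = 5
and checking the remaining 35 assignments likewise gives ≥ 4 in every case.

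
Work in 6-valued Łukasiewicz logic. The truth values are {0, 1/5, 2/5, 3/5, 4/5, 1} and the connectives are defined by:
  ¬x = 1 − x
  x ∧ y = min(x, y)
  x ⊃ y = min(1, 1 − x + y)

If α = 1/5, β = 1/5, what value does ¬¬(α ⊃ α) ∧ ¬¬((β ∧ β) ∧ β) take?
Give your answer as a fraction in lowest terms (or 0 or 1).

1/5

α ⊃ α = 1/5 ⊃ 1/5 = 1
¬(α ⊃ α) = ¬1 = 0
¬¬(α ⊃ α) = ¬0 = 1
β ∧ β = 1/5 ∧ 1/5 = 1/5
(β ∧ β) ∧ β = 1/5 ∧ 1/5 = 1/5
¬((β ∧ β) ∧ β) = ¬1/5 = 4/5
¬¬((β ∧ β) ∧ β) = ¬4/5 = 1/5
¬¬(α ⊃ α) ∧ ¬¬((β ∧ β) ∧ β) = 1 ∧ 1/5 = 1/5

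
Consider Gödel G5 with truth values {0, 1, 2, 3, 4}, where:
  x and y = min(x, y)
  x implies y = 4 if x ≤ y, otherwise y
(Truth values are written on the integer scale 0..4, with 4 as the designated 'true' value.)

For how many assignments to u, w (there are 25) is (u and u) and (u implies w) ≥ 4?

value 4: 1 assignment (counts)
value 3: 3 assignments
value 2: 5 assignments
value 1: 7 assignments
value 0: 9 assignments
So 1 of the 25 assignments meets the threshold.

1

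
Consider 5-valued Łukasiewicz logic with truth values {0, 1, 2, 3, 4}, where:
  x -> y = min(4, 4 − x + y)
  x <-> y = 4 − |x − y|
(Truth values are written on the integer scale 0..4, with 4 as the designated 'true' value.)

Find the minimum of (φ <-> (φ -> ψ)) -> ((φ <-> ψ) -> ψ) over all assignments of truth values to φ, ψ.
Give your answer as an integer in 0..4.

2

Take φ = 2, ψ = 0:
φ -> ψ = 2 -> 0 = 2
φ <-> (φ -> ψ) = 2 <-> 2 = 4
φ <-> ψ = 2 <-> 0 = 2
(φ <-> ψ) -> ψ = 2 -> 0 = 2
(φ <-> (φ -> ψ)) -> ((φ <-> ψ) -> ψ) = 4 -> 2 = 2
No assignment yields a value below 2, so this is the minimum.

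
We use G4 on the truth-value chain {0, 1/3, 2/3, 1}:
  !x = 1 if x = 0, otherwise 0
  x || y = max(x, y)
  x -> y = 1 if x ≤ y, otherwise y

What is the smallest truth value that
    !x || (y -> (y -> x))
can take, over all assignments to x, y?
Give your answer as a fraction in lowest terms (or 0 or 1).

1/3

Take x = 1/3, y = 2/3:
!x = !1/3 = 0
y -> x = 2/3 -> 1/3 = 1/3
y -> (y -> x) = 2/3 -> 1/3 = 1/3
!x || (y -> (y -> x)) = 0 || 1/3 = 1/3
No assignment yields a value below 1/3, so this is the minimum.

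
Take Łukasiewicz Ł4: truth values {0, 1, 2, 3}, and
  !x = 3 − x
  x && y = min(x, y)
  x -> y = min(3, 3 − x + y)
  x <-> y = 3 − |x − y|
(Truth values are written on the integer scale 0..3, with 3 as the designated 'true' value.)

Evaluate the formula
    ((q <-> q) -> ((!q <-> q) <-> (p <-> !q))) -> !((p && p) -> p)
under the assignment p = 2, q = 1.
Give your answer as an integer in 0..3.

q <-> q = 1 <-> 1 = 3
!q = !1 = 2
!q <-> q = 2 <-> 1 = 2
!q = !1 = 2
p <-> !q = 2 <-> 2 = 3
(!q <-> q) <-> (p <-> !q) = 2 <-> 3 = 2
(q <-> q) -> ((!q <-> q) <-> (p <-> !q)) = 3 -> 2 = 2
p && p = 2 && 2 = 2
(p && p) -> p = 2 -> 2 = 3
!((p && p) -> p) = !3 = 0
((q <-> q) -> ((!q <-> q) <-> (p <-> !q))) -> !((p && p) -> p) = 2 -> 0 = 1

1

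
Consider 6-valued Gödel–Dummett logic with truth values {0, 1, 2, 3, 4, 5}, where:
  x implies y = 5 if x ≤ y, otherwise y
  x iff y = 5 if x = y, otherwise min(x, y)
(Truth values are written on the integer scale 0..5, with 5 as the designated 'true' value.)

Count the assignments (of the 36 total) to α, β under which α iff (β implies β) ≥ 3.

18

value 5: 6 assignments (counts)
value 4: 6 assignments (counts)
value 3: 6 assignments (counts)
value 2: 6 assignments
value 1: 6 assignments
value 0: 6 assignments
So 18 of the 36 assignments meet the threshold.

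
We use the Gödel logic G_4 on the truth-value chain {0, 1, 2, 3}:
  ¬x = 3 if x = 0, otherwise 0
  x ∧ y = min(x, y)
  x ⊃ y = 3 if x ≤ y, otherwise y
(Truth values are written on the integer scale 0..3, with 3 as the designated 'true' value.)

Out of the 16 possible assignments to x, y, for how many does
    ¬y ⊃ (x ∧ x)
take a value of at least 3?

13

x = 0, y = 0 ↦ 0  <
x = 0, y = 1 ↦ 3  ≥
x = 0, y = 2 ↦ 3  ≥
x = 0, y = 3 ↦ 3  ≥
x = 1, y = 0 ↦ 1  <
x = 1, y = 1 ↦ 3  ≥
x = 1, y = 2 ↦ 3  ≥
x = 1, y = 3 ↦ 3  ≥
x = 2, y = 0 ↦ 2  <
x = 2, y = 1 ↦ 3  ≥
x = 2, y = 2 ↦ 3  ≥
x = 2, y = 3 ↦ 3  ≥
x = 3, y = 0 ↦ 3  ≥
x = 3, y = 1 ↦ 3  ≥
x = 3, y = 2 ↦ 3  ≥
x = 3, y = 3 ↦ 3  ≥
So 13 of the 16 assignments meet the threshold.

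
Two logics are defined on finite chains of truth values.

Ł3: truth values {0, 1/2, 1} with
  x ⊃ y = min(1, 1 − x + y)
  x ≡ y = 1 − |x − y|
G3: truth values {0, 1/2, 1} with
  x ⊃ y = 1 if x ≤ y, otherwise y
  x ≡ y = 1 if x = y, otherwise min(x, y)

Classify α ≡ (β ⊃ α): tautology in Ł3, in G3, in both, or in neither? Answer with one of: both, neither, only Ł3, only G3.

neither

In Ł3: at α = 0, β = 0 the value is 0 — not a tautology.
In G3: at α = 0, β = 0 the value is 0 — not a tautology.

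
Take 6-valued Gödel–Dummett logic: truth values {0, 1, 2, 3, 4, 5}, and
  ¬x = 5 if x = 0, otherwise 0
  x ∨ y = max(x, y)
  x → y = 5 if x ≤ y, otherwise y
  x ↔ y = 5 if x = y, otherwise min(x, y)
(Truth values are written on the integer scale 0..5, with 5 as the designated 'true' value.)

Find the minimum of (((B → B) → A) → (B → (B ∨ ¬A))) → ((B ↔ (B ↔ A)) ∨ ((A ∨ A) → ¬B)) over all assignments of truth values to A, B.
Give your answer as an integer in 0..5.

Take A = 1, B = 1:
B → B = 1 → 1 = 5
(B → B) → A = 5 → 1 = 1
¬A = ¬1 = 0
B ∨ ¬A = 1 ∨ 0 = 1
B → (B ∨ ¬A) = 1 → 1 = 5
((B → B) → A) → (B → (B ∨ ¬A)) = 1 → 5 = 5
B ↔ A = 1 ↔ 1 = 5
B ↔ (B ↔ A) = 1 ↔ 5 = 1
A ∨ A = 1 ∨ 1 = 1
¬B = ¬1 = 0
(A ∨ A) → ¬B = 1 → 0 = 0
(B ↔ (B ↔ A)) ∨ ((A ∨ A) → ¬B) = 1 ∨ 0 = 1
(((B → B) → A) → (B → (B ∨ ¬A))) → ((B ↔ (B ↔ A)) ∨ ((A ∨ A) → ¬B)) = 5 → 1 = 1
No assignment yields a value below 1, so this is the minimum.

1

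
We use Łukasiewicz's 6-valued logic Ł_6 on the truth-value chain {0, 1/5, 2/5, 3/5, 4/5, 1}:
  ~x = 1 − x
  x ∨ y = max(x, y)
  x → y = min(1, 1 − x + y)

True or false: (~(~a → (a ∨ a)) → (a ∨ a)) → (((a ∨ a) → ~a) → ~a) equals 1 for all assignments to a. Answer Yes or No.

No

Counterexample: take a = 2/5.
~a = ~2/5 = 3/5
a ∨ a = 2/5 ∨ 2/5 = 2/5
~a → (a ∨ a) = 3/5 → 2/5 = 4/5
~(~a → (a ∨ a)) = ~4/5 = 1/5
~(~a → (a ∨ a)) → (a ∨ a) = 1/5 → 2/5 = 1
a ∨ a = 2/5 ∨ 2/5 = 2/5
~a = ~2/5 = 3/5
(a ∨ a) → ~a = 2/5 → 3/5 = 1
~a = ~2/5 = 3/5
((a ∨ a) → ~a) → ~a = 1 → 3/5 = 3/5
(~(~a → (a ∨ a)) → (a ∨ a)) → (((a ∨ a) → ~a) → ~a) = 1 → 3/5 = 3/5
This gives 3/5 ≠ 1.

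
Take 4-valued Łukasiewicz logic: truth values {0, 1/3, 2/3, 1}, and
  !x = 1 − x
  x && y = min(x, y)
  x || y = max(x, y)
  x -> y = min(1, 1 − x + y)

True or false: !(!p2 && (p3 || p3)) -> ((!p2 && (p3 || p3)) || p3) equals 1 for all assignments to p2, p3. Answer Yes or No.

No

Counterexample: take p2 = 0, p3 = 0.
!p2 = !0 = 1
p3 || p3 = 0 || 0 = 0
!p2 && (p3 || p3) = 1 && 0 = 0
!(!p2 && (p3 || p3)) = !0 = 1
(!p2 && (p3 || p3)) || p3 = 0 || 0 = 0
!(!p2 && (p3 || p3)) -> ((!p2 && (p3 || p3)) || p3) = 1 -> 0 = 0
This gives 0 ≠ 1.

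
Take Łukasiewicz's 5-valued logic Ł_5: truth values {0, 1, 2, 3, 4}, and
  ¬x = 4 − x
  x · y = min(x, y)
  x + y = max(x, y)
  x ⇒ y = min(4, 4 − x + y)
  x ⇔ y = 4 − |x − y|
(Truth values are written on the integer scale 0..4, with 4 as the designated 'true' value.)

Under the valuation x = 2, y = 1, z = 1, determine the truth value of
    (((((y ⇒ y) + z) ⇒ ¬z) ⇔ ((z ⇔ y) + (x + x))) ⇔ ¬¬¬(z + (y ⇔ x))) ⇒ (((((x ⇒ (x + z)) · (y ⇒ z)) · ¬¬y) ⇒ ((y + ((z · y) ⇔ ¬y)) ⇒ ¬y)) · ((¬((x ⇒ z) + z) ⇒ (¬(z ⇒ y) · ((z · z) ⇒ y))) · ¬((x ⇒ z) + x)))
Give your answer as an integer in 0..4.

y ⇒ y = 1 ⇒ 1 = 4
(y ⇒ y) + z = 4 + 1 = 4
¬z = ¬1 = 3
((y ⇒ y) + z) ⇒ ¬z = 4 ⇒ 3 = 3
z ⇔ y = 1 ⇔ 1 = 4
x + x = 2 + 2 = 2
(z ⇔ y) + (x + x) = 4 + 2 = 4
(((y ⇒ y) + z) ⇒ ¬z) ⇔ ((z ⇔ y) + (x + x)) = 3 ⇔ 4 = 3
y ⇔ x = 1 ⇔ 2 = 3
z + (y ⇔ x) = 1 + 3 = 3
¬(z + (y ⇔ x)) = ¬3 = 1
¬¬(z + (y ⇔ x)) = ¬1 = 3
¬¬¬(z + (y ⇔ x)) = ¬3 = 1
((((y ⇒ y) + z) ⇒ ¬z) ⇔ ((z ⇔ y) + (x + x))) ⇔ ¬¬¬(z + (y ⇔ x)) = 3 ⇔ 1 = 2
x + z = 2 + 1 = 2
x ⇒ (x + z) = 2 ⇒ 2 = 4
y ⇒ z = 1 ⇒ 1 = 4
(x ⇒ (x + z)) · (y ⇒ z) = 4 · 4 = 4
¬y = ¬1 = 3
¬¬y = ¬3 = 1
((x ⇒ (x + z)) · (y ⇒ z)) · ¬¬y = 4 · 1 = 1
z · y = 1 · 1 = 1
¬y = ¬1 = 3
(z · y) ⇔ ¬y = 1 ⇔ 3 = 2
y + ((z · y) ⇔ ¬y) = 1 + 2 = 2
¬y = ¬1 = 3
(y + ((z · y) ⇔ ¬y)) ⇒ ¬y = 2 ⇒ 3 = 4
(((x ⇒ (x + z)) · (y ⇒ z)) · ¬¬y) ⇒ ((y + ((z · y) ⇔ ¬y)) ⇒ ¬y) = 1 ⇒ 4 = 4
x ⇒ z = 2 ⇒ 1 = 3
(x ⇒ z) + z = 3 + 1 = 3
¬((x ⇒ z) + z) = ¬3 = 1
z ⇒ y = 1 ⇒ 1 = 4
¬(z ⇒ y) = ¬4 = 0
z · z = 1 · 1 = 1
(z · z) ⇒ y = 1 ⇒ 1 = 4
¬(z ⇒ y) · ((z · z) ⇒ y) = 0 · 4 = 0
¬((x ⇒ z) + z) ⇒ (¬(z ⇒ y) · ((z · z) ⇒ y)) = 1 ⇒ 0 = 3
x ⇒ z = 2 ⇒ 1 = 3
(x ⇒ z) + x = 3 + 2 = 3
¬((x ⇒ z) + x) = ¬3 = 1
(¬((x ⇒ z) + z) ⇒ (¬(z ⇒ y) · ((z · z) ⇒ y))) · ¬((x ⇒ z) + x) = 3 · 1 = 1
((((x ⇒ (x + z)) · (y ⇒ z)) · ¬¬y) ⇒ ((y + ((z · y) ⇔ ¬y)) ⇒ ¬y)) · ((¬((x ⇒ z) + z) ⇒ (¬(z ⇒ y) · ((z · z) ⇒ y))) · ¬((x ⇒ z) + x)) = 4 · 1 = 1
(((((y ⇒ y) + z) ⇒ ¬z) ⇔ ((z ⇔ y) + (x + x))) ⇔ ¬¬¬(z + (y ⇔ x))) ⇒ (((((x ⇒ (x + z)) · (y ⇒ z)) · ¬¬y) ⇒ ((y + ((z · y) ⇔ ¬y)) ⇒ ¬y)) · ((¬((x ⇒ z) + z) ⇒ (¬(z ⇒ y) · ((z · z) ⇒ y))) · ¬((x ⇒ z) + x))) = 2 ⇒ 1 = 3

3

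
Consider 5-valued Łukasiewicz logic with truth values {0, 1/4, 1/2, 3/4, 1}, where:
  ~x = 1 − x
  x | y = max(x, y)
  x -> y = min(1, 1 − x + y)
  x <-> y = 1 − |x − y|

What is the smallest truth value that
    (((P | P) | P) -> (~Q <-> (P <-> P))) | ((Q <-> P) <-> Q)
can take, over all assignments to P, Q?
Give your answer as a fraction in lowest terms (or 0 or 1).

Take P = 1/2, Q = 1:
P | P = 1/2 | 1/2 = 1/2
(P | P) | P = 1/2 | 1/2 = 1/2
~Q = ~1 = 0
P <-> P = 1/2 <-> 1/2 = 1
~Q <-> (P <-> P) = 0 <-> 1 = 0
((P | P) | P) -> (~Q <-> (P <-> P)) = 1/2 -> 0 = 1/2
Q <-> P = 1 <-> 1/2 = 1/2
(Q <-> P) <-> Q = 1/2 <-> 1 = 1/2
(((P | P) | P) -> (~Q <-> (P <-> P))) | ((Q <-> P) <-> Q) = 1/2 | 1/2 = 1/2
No assignment yields a value below 1/2, so this is the minimum.

1/2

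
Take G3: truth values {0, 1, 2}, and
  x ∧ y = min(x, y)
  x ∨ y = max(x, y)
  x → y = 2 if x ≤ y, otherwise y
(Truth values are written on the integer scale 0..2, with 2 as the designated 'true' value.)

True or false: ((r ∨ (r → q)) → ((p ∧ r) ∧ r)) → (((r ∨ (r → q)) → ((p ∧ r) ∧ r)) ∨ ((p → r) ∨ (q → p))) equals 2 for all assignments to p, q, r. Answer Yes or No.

At p = 0, q = 1, r = 0, for instance:
r → q = 0 → 1 = 2
r ∨ (r → q) = 0 ∨ 2 = 2
p ∧ r = 0 ∧ 0 = 0
(p ∧ r) ∧ r = 0 ∧ 0 = 0
(r ∨ (r → q)) → ((p ∧ r) ∧ r) = 2 → 0 = 0
p → r = 0 → 0 = 2
q → p = 1 → 0 = 0
(p → r) ∨ (q → p) = 2 ∨ 0 = 2
((r ∨ (r → q)) → ((p ∧ r) ∧ r)) ∨ ((p → r) ∨ (q → p)) = 0 ∨ 2 = 2
((r ∨ (r → q)) → ((p ∧ r) ∧ r)) → (((r ∨ (r → q)) → ((p ∧ r) ∧ r)) ∨ ((p → r) ∨ (q → p))) = 0 → 2 = 2
and checking the remaining 26 assignments likewise gives ≥ 2 in every case.

Yes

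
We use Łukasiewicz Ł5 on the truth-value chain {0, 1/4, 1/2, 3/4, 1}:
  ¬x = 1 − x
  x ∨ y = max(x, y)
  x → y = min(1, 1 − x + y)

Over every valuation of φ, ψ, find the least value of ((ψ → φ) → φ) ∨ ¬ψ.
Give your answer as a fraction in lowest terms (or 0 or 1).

Take φ = 0, ψ = 1/2:
ψ → φ = 1/2 → 0 = 1/2
(ψ → φ) → φ = 1/2 → 0 = 1/2
¬ψ = ¬1/2 = 1/2
((ψ → φ) → φ) ∨ ¬ψ = 1/2 ∨ 1/2 = 1/2
No assignment yields a value below 1/2, so this is the minimum.

1/2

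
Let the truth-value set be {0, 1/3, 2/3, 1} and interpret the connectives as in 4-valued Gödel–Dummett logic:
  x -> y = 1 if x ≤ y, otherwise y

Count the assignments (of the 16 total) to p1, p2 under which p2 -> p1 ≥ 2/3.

p1 = 0, p2 = 0 ↦ 1  ≥
p1 = 0, p2 = 1/3 ↦ 0  <
p1 = 0, p2 = 2/3 ↦ 0  <
p1 = 0, p2 = 1 ↦ 0  <
p1 = 1/3, p2 = 0 ↦ 1  ≥
p1 = 1/3, p2 = 1/3 ↦ 1  ≥
p1 = 1/3, p2 = 2/3 ↦ 1/3  <
p1 = 1/3, p2 = 1 ↦ 1/3  <
p1 = 2/3, p2 = 0 ↦ 1  ≥
p1 = 2/3, p2 = 1/3 ↦ 1  ≥
p1 = 2/3, p2 = 2/3 ↦ 1  ≥
p1 = 2/3, p2 = 1 ↦ 2/3  ≥
p1 = 1, p2 = 0 ↦ 1  ≥
p1 = 1, p2 = 1/3 ↦ 1  ≥
p1 = 1, p2 = 2/3 ↦ 1  ≥
p1 = 1, p2 = 1 ↦ 1  ≥
So 11 of the 16 assignments meet the threshold.

11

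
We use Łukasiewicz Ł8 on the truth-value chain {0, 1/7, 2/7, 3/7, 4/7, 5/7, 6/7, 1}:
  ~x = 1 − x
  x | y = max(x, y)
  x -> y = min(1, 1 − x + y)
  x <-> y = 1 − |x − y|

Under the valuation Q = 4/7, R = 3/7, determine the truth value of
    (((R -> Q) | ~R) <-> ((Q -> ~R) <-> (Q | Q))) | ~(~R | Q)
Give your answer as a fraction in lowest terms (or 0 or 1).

R -> Q = 3/7 -> 4/7 = 1
~R = ~3/7 = 4/7
(R -> Q) | ~R = 1 | 4/7 = 1
~R = ~3/7 = 4/7
Q -> ~R = 4/7 -> 4/7 = 1
Q | Q = 4/7 | 4/7 = 4/7
(Q -> ~R) <-> (Q | Q) = 1 <-> 4/7 = 4/7
((R -> Q) | ~R) <-> ((Q -> ~R) <-> (Q | Q)) = 1 <-> 4/7 = 4/7
~R = ~3/7 = 4/7
~R | Q = 4/7 | 4/7 = 4/7
~(~R | Q) = ~4/7 = 3/7
(((R -> Q) | ~R) <-> ((Q -> ~R) <-> (Q | Q))) | ~(~R | Q) = 4/7 | 3/7 = 4/7

4/7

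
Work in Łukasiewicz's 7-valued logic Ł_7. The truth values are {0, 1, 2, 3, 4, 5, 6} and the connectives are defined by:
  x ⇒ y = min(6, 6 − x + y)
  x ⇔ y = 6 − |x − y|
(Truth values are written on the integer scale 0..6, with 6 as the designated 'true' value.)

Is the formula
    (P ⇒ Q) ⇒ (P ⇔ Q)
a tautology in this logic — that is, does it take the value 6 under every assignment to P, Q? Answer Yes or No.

No

Counterexample: take P = 0, Q = 1.
P ⇒ Q = 0 ⇒ 1 = 6
P ⇔ Q = 0 ⇔ 1 = 5
(P ⇒ Q) ⇒ (P ⇔ Q) = 6 ⇒ 5 = 5
This gives 5 ≠ 6.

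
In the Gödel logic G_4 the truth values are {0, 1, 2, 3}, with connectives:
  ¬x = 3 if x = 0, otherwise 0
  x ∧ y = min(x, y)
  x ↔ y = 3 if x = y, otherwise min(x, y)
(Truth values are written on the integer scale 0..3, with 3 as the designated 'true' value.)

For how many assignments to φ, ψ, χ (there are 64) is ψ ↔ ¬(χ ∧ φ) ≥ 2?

value 3: 16 assignments (counts)
value 2: 7 assignments (counts)
value 1: 7 assignments
value 0: 34 assignments
So 23 of the 64 assignments meet the threshold.

23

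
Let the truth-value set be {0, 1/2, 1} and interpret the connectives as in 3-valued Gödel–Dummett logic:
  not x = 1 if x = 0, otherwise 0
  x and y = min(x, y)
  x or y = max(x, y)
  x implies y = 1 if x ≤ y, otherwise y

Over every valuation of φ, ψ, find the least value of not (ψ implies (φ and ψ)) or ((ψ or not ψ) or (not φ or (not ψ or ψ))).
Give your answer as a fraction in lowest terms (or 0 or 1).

1/2

Take φ = 1/2, ψ = 1/2:
φ and ψ = 1/2 and 1/2 = 1/2
ψ implies (φ and ψ) = 1/2 implies 1/2 = 1
not (ψ implies (φ and ψ)) = not 1 = 0
not ψ = not 1/2 = 0
ψ or not ψ = 1/2 or 0 = 1/2
not φ = not 1/2 = 0
not ψ = not 1/2 = 0
not ψ or ψ = 0 or 1/2 = 1/2
not φ or (not ψ or ψ) = 0 or 1/2 = 1/2
(ψ or not ψ) or (not φ or (not ψ or ψ)) = 1/2 or 1/2 = 1/2
not (ψ implies (φ and ψ)) or ((ψ or not ψ) or (not φ or (not ψ or ψ))) = 0 or 1/2 = 1/2
No assignment yields a value below 1/2, so this is the minimum.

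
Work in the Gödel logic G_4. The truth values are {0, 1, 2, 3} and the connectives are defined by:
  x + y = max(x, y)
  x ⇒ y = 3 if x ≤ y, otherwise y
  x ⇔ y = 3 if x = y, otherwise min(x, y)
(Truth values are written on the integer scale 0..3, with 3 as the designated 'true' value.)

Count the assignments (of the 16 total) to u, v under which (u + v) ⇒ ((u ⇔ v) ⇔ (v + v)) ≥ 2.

u = 0, v = 0 ↦ 3  ≥
u = 0, v = 1 ↦ 0  <
u = 0, v = 2 ↦ 0  <
u = 0, v = 3 ↦ 0  <
u = 1, v = 0 ↦ 3  ≥
u = 1, v = 1 ↦ 3  ≥
u = 1, v = 2 ↦ 1  <
u = 1, v = 3 ↦ 1  <
u = 2, v = 0 ↦ 3  ≥
u = 2, v = 1 ↦ 3  ≥
u = 2, v = 2 ↦ 3  ≥
u = 2, v = 3 ↦ 2  ≥
u = 3, v = 0 ↦ 3  ≥
u = 3, v = 1 ↦ 3  ≥
u = 3, v = 2 ↦ 3  ≥
u = 3, v = 3 ↦ 3  ≥
So 11 of the 16 assignments meet the threshold.

11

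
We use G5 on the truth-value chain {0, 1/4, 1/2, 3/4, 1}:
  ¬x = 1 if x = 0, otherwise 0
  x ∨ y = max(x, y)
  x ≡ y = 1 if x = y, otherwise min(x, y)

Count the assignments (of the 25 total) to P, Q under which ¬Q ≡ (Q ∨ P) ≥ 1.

value 1: 1 assignment (counts)
value 3/4: 1 assignment
value 1/2: 1 assignment
value 1/4: 1 assignment
value 0: 21 assignments
So 1 of the 25 assignments meets the threshold.

1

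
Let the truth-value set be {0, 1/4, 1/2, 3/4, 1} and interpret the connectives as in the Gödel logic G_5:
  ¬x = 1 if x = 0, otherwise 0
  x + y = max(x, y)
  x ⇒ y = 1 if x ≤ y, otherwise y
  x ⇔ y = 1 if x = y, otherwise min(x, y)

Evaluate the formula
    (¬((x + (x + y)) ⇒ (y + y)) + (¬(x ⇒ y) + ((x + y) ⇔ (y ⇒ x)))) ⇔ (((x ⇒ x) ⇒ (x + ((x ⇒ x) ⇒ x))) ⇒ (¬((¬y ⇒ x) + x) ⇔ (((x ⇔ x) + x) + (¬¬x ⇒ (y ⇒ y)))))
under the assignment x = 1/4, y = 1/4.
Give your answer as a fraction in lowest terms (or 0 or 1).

0

x + y = 1/4 + 1/4 = 1/4
x + (x + y) = 1/4 + 1/4 = 1/4
y + y = 1/4 + 1/4 = 1/4
(x + (x + y)) ⇒ (y + y) = 1/4 ⇒ 1/4 = 1
¬((x + (x + y)) ⇒ (y + y)) = ¬1 = 0
x ⇒ y = 1/4 ⇒ 1/4 = 1
¬(x ⇒ y) = ¬1 = 0
x + y = 1/4 + 1/4 = 1/4
y ⇒ x = 1/4 ⇒ 1/4 = 1
(x + y) ⇔ (y ⇒ x) = 1/4 ⇔ 1 = 1/4
¬(x ⇒ y) + ((x + y) ⇔ (y ⇒ x)) = 0 + 1/4 = 1/4
¬((x + (x + y)) ⇒ (y + y)) + (¬(x ⇒ y) + ((x + y) ⇔ (y ⇒ x))) = 0 + 1/4 = 1/4
x ⇒ x = 1/4 ⇒ 1/4 = 1
x ⇒ x = 1/4 ⇒ 1/4 = 1
(x ⇒ x) ⇒ x = 1 ⇒ 1/4 = 1/4
x + ((x ⇒ x) ⇒ x) = 1/4 + 1/4 = 1/4
(x ⇒ x) ⇒ (x + ((x ⇒ x) ⇒ x)) = 1 ⇒ 1/4 = 1/4
¬y = ¬1/4 = 0
¬y ⇒ x = 0 ⇒ 1/4 = 1
(¬y ⇒ x) + x = 1 + 1/4 = 1
¬((¬y ⇒ x) + x) = ¬1 = 0
x ⇔ x = 1/4 ⇔ 1/4 = 1
(x ⇔ x) + x = 1 + 1/4 = 1
¬x = ¬1/4 = 0
¬¬x = ¬0 = 1
y ⇒ y = 1/4 ⇒ 1/4 = 1
¬¬x ⇒ (y ⇒ y) = 1 ⇒ 1 = 1
((x ⇔ x) + x) + (¬¬x ⇒ (y ⇒ y)) = 1 + 1 = 1
¬((¬y ⇒ x) + x) ⇔ (((x ⇔ x) + x) + (¬¬x ⇒ (y ⇒ y))) = 0 ⇔ 1 = 0
((x ⇒ x) ⇒ (x + ((x ⇒ x) ⇒ x))) ⇒ (¬((¬y ⇒ x) + x) ⇔ (((x ⇔ x) + x) + (¬¬x ⇒ (y ⇒ y)))) = 1/4 ⇒ 0 = 0
(¬((x + (x + y)) ⇒ (y + y)) + (¬(x ⇒ y) + ((x + y) ⇔ (y ⇒ x)))) ⇔ (((x ⇒ x) ⇒ (x + ((x ⇒ x) ⇒ x))) ⇒ (¬((¬y ⇒ x) + x) ⇔ (((x ⇔ x) + x) + (¬¬x ⇒ (y ⇒ y))))) = 1/4 ⇔ 0 = 0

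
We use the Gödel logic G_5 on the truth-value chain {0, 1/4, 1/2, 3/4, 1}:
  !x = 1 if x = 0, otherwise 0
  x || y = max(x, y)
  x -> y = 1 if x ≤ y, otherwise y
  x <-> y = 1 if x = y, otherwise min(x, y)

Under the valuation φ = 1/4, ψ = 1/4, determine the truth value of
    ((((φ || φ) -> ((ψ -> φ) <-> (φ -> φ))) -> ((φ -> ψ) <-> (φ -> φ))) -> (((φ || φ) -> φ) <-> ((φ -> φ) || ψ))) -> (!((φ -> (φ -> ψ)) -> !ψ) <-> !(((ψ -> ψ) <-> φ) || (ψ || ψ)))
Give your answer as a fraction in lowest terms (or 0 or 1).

φ || φ = 1/4 || 1/4 = 1/4
ψ -> φ = 1/4 -> 1/4 = 1
φ -> φ = 1/4 -> 1/4 = 1
(ψ -> φ) <-> (φ -> φ) = 1 <-> 1 = 1
(φ || φ) -> ((ψ -> φ) <-> (φ -> φ)) = 1/4 -> 1 = 1
φ -> ψ = 1/4 -> 1/4 = 1
φ -> φ = 1/4 -> 1/4 = 1
(φ -> ψ) <-> (φ -> φ) = 1 <-> 1 = 1
((φ || φ) -> ((ψ -> φ) <-> (φ -> φ))) -> ((φ -> ψ) <-> (φ -> φ)) = 1 -> 1 = 1
φ || φ = 1/4 || 1/4 = 1/4
(φ || φ) -> φ = 1/4 -> 1/4 = 1
φ -> φ = 1/4 -> 1/4 = 1
(φ -> φ) || ψ = 1 || 1/4 = 1
((φ || φ) -> φ) <-> ((φ -> φ) || ψ) = 1 <-> 1 = 1
(((φ || φ) -> ((ψ -> φ) <-> (φ -> φ))) -> ((φ -> ψ) <-> (φ -> φ))) -> (((φ || φ) -> φ) <-> ((φ -> φ) || ψ)) = 1 -> 1 = 1
φ -> ψ = 1/4 -> 1/4 = 1
φ -> (φ -> ψ) = 1/4 -> 1 = 1
!ψ = !1/4 = 0
(φ -> (φ -> ψ)) -> !ψ = 1 -> 0 = 0
!((φ -> (φ -> ψ)) -> !ψ) = !0 = 1
ψ -> ψ = 1/4 -> 1/4 = 1
(ψ -> ψ) <-> φ = 1 <-> 1/4 = 1/4
ψ || ψ = 1/4 || 1/4 = 1/4
((ψ -> ψ) <-> φ) || (ψ || ψ) = 1/4 || 1/4 = 1/4
!(((ψ -> ψ) <-> φ) || (ψ || ψ)) = !1/4 = 0
!((φ -> (φ -> ψ)) -> !ψ) <-> !(((ψ -> ψ) <-> φ) || (ψ || ψ)) = 1 <-> 0 = 0
((((φ || φ) -> ((ψ -> φ) <-> (φ -> φ))) -> ((φ -> ψ) <-> (φ -> φ))) -> (((φ || φ) -> φ) <-> ((φ -> φ) || ψ))) -> (!((φ -> (φ -> ψ)) -> !ψ) <-> !(((ψ -> ψ) <-> φ) || (ψ || ψ))) = 1 -> 0 = 0

0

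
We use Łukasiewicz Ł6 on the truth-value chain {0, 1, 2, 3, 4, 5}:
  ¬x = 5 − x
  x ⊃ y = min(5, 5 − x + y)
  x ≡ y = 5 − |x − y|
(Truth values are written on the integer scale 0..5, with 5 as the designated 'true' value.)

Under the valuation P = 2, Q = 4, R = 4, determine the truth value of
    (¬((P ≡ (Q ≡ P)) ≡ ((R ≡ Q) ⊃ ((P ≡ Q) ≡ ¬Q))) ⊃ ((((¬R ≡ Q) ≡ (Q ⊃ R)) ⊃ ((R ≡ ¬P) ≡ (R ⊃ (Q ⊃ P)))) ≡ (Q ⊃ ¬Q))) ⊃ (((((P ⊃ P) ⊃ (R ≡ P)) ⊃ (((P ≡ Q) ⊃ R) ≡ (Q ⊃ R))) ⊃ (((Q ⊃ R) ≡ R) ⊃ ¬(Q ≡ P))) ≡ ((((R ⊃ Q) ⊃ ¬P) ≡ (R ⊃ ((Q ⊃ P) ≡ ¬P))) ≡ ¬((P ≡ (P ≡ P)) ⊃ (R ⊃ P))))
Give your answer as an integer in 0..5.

Q ≡ P = 4 ≡ 2 = 3
P ≡ (Q ≡ P) = 2 ≡ 3 = 4
R ≡ Q = 4 ≡ 4 = 5
P ≡ Q = 2 ≡ 4 = 3
¬Q = ¬4 = 1
(P ≡ Q) ≡ ¬Q = 3 ≡ 1 = 3
(R ≡ Q) ⊃ ((P ≡ Q) ≡ ¬Q) = 5 ⊃ 3 = 3
(P ≡ (Q ≡ P)) ≡ ((R ≡ Q) ⊃ ((P ≡ Q) ≡ ¬Q)) = 4 ≡ 3 = 4
¬((P ≡ (Q ≡ P)) ≡ ((R ≡ Q) ⊃ ((P ≡ Q) ≡ ¬Q))) = ¬4 = 1
¬R = ¬4 = 1
¬R ≡ Q = 1 ≡ 4 = 2
Q ⊃ R = 4 ⊃ 4 = 5
(¬R ≡ Q) ≡ (Q ⊃ R) = 2 ≡ 5 = 2
¬P = ¬2 = 3
R ≡ ¬P = 4 ≡ 3 = 4
Q ⊃ P = 4 ⊃ 2 = 3
R ⊃ (Q ⊃ P) = 4 ⊃ 3 = 4
(R ≡ ¬P) ≡ (R ⊃ (Q ⊃ P)) = 4 ≡ 4 = 5
((¬R ≡ Q) ≡ (Q ⊃ R)) ⊃ ((R ≡ ¬P) ≡ (R ⊃ (Q ⊃ P))) = 2 ⊃ 5 = 5
¬Q = ¬4 = 1
Q ⊃ ¬Q = 4 ⊃ 1 = 2
(((¬R ≡ Q) ≡ (Q ⊃ R)) ⊃ ((R ≡ ¬P) ≡ (R ⊃ (Q ⊃ P)))) ≡ (Q ⊃ ¬Q) = 5 ≡ 2 = 2
¬((P ≡ (Q ≡ P)) ≡ ((R ≡ Q) ⊃ ((P ≡ Q) ≡ ¬Q))) ⊃ ((((¬R ≡ Q) ≡ (Q ⊃ R)) ⊃ ((R ≡ ¬P) ≡ (R ⊃ (Q ⊃ P)))) ≡ (Q ⊃ ¬Q)) = 1 ⊃ 2 = 5
P ⊃ P = 2 ⊃ 2 = 5
R ≡ P = 4 ≡ 2 = 3
(P ⊃ P) ⊃ (R ≡ P) = 5 ⊃ 3 = 3
P ≡ Q = 2 ≡ 4 = 3
(P ≡ Q) ⊃ R = 3 ⊃ 4 = 5
Q ⊃ R = 4 ⊃ 4 = 5
((P ≡ Q) ⊃ R) ≡ (Q ⊃ R) = 5 ≡ 5 = 5
((P ⊃ P) ⊃ (R ≡ P)) ⊃ (((P ≡ Q) ⊃ R) ≡ (Q ⊃ R)) = 3 ⊃ 5 = 5
Q ⊃ R = 4 ⊃ 4 = 5
(Q ⊃ R) ≡ R = 5 ≡ 4 = 4
Q ≡ P = 4 ≡ 2 = 3
¬(Q ≡ P) = ¬3 = 2
((Q ⊃ R) ≡ R) ⊃ ¬(Q ≡ P) = 4 ⊃ 2 = 3
(((P ⊃ P) ⊃ (R ≡ P)) ⊃ (((P ≡ Q) ⊃ R) ≡ (Q ⊃ R))) ⊃ (((Q ⊃ R) ≡ R) ⊃ ¬(Q ≡ P)) = 5 ⊃ 3 = 3
R ⊃ Q = 4 ⊃ 4 = 5
¬P = ¬2 = 3
(R ⊃ Q) ⊃ ¬P = 5 ⊃ 3 = 3
Q ⊃ P = 4 ⊃ 2 = 3
¬P = ¬2 = 3
(Q ⊃ P) ≡ ¬P = 3 ≡ 3 = 5
R ⊃ ((Q ⊃ P) ≡ ¬P) = 4 ⊃ 5 = 5
((R ⊃ Q) ⊃ ¬P) ≡ (R ⊃ ((Q ⊃ P) ≡ ¬P)) = 3 ≡ 5 = 3
P ≡ P = 2 ≡ 2 = 5
P ≡ (P ≡ P) = 2 ≡ 5 = 2
R ⊃ P = 4 ⊃ 2 = 3
(P ≡ (P ≡ P)) ⊃ (R ⊃ P) = 2 ⊃ 3 = 5
¬((P ≡ (P ≡ P)) ⊃ (R ⊃ P)) = ¬5 = 0
(((R ⊃ Q) ⊃ ¬P) ≡ (R ⊃ ((Q ⊃ P) ≡ ¬P))) ≡ ¬((P ≡ (P ≡ P)) ⊃ (R ⊃ P)) = 3 ≡ 0 = 2
((((P ⊃ P) ⊃ (R ≡ P)) ⊃ (((P ≡ Q) ⊃ R) ≡ (Q ⊃ R))) ⊃ (((Q ⊃ R) ≡ R) ⊃ ¬(Q ≡ P))) ≡ ((((R ⊃ Q) ⊃ ¬P) ≡ (R ⊃ ((Q ⊃ P) ≡ ¬P))) ≡ ¬((P ≡ (P ≡ P)) ⊃ (R ⊃ P))) = 3 ≡ 2 = 4
(¬((P ≡ (Q ≡ P)) ≡ ((R ≡ Q) ⊃ ((P ≡ Q) ≡ ¬Q))) ⊃ ((((¬R ≡ Q) ≡ (Q ⊃ R)) ⊃ ((R ≡ ¬P) ≡ (R ⊃ (Q ⊃ P)))) ≡ (Q ⊃ ¬Q))) ⊃ (((((P ⊃ P) ⊃ (R ≡ P)) ⊃ (((P ≡ Q) ⊃ R) ≡ (Q ⊃ R))) ⊃ (((Q ⊃ R) ≡ R) ⊃ ¬(Q ≡ P))) ≡ ((((R ⊃ Q) ⊃ ¬P) ≡ (R ⊃ ((Q ⊃ P) ≡ ¬P))) ≡ ¬((P ≡ (P ≡ P)) ⊃ (R ⊃ P)))) = 5 ⊃ 4 = 4

4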